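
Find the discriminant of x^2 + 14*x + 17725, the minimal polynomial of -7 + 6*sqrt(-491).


The element -7 + 6*sqrt(-491) has minimal polynomial:
x^2 + 14*x + 17725
Discriminant = (14)^2 - 4*(17725)
= 196 - 70900
= -70704

-70704


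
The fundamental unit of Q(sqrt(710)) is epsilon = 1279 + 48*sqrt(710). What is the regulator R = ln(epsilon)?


epsilon = 1279 + 48*sqrt(710)
= 2557.9996
R = ln(2557.9996)
= 7.8470

7.8470


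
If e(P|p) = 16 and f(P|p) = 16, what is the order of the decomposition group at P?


|D_P| = e * f
= 16 * 16
= 256

256


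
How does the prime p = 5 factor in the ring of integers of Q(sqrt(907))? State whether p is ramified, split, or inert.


K = Q(sqrt(907)). Since d mod 4 = 3, disc(K) = 3628.
Check p | disc: 3628 mod 5 = 3.
p does not divide disc. Compute Legendre symbol (d/p):
2^((5-1)/2) mod 5 = -1
(d/p) = -1, so p is inert: (p) stays prime with e=1, f=2, g=1.
Therefore p is inert.

inert


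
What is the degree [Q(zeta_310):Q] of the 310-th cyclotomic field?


The degree equals Euler's totient phi(310).
310 = 2 * 5 * 31
phi(310) = 120

120


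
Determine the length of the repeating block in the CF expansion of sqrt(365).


Run the CF algorithm for sqrt(365).
a_0 = floor(sqrt(365)) = 19; set m_0=0, q_0=1.
Recurrence: m' = q*a - m,  q' = (d - m'^2)/q,  a' = floor((a_0 + m')/q').
  step 1: m=19, q=4, a=9
  step 2: m=17, q=19, a=1
  step 3: m=2, q=19, a=1
  step 4: m=17, q=4, a=9
  step 5: m=19, q=1, a=38
a_5 = 2*a_0 = 38, so the period closes here.
sqrt(365) = [19; 9, 1, 1, 9, 38]
Period length = 5

5


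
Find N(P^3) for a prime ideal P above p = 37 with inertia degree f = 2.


N(P^a) = p^(a*f)
= 37^(3*2)
= 37^6
= 2565726409

2565726409


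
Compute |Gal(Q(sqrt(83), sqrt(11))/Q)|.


The 2 square roots of distinct primes are multiplicatively independent over Q,
so [K:Q] = 2^2 and Gal(K/Q) is isomorphic to (Z/2Z)^2.
|Gal| = 2^2 = 4

4


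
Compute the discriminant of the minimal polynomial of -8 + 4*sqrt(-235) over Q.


The element -8 + 4*sqrt(-235) has minimal polynomial:
x^2 + 16*x + 3824
Discriminant = (16)^2 - 4*(3824)
= 256 - 15296
= -15040

-15040


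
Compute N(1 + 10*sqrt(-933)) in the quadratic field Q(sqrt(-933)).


N(a + b*sqrt(d)) = a^2 - d*b^2
= (1)^2 - (-933)*(10)^2
= 1 + 93300
= 93301

93301


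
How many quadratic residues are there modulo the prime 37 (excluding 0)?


For prime p, the number of non-zero quadratic residues is (p-1)/2.
= (37-1)/2
= 18

18


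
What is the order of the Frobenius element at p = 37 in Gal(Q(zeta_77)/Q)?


The Frobenius at p in Gal(Q(zeta_n)/Q) = (Z/nZ)* is the class of p, so its order is ord_77(37), the smallest k >= 1 with 37^k = 1 mod 77.
n = 77 = 7 * 11, phi(77) = 60; the order divides phi(n).
Divisors of 60: 1, 2, 3, 4, 5, 6, 10, 12, 15, 20, 30, 60
Repeated squaring mod 77: 37^1 = 37, 37^2 = 60, 37^4 = 58, 37^8 = 53, 37^16 = 37, 37^32 = 60
Test divisors in increasing order:
  k=1: 37^1 = 37 mod 77
  k=2: 37^2 = 60 mod 77
  k=3: 37^3 = 60 * 37 = 64 mod 77
  k=4: 37^4 = 58 mod 77
  k=5: 37^5 = 58 * 37 = 67 mod 77
  k=6: 37^6 = 58 * 60 = 15 mod 77
  k=10: 37^10 = 53 * 60 = 23 mod 77
  k=12: 37^12 = 53 * 58 = 71 mod 77
  k=15: 37^15 = 53 * 58 * 60 * 37 = 1 mod 77  <- first divisor giving 1
Order = 15

15


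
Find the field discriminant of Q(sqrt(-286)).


For K = Q(sqrt(d)) with d squarefree: disc(K) = d if d = 1 mod 4, and disc(K) = 4d if d = 2 or 3 mod 4.
Here d = -286, and d mod 4 = 2.
d = 2 mod 4, not 1 (O_K = Z[sqrt(d)]), so disc(K) = 4d = 4 * (-286) = -1144

-1144


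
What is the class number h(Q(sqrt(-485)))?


K = Q(sqrt(-485)). d mod 4 = 3, so D = disc(K) = 4d = -1940
h(K) equals the number of primitive reduced positive-definite forms (a, b, c) = a*x^2 + b*x*y + c*y^2 with b^2 - 4ac = D,
where reduced means |b| <= a <= c, with b >= 0 whenever |b| = a or a = c, and primitive means gcd(a, b, c) = 1.
Reduced forces 3a^2 <= |D| = 1940, so 1 <= a <= 25; b must have the parity of D, and c = (b^2 - D)/(4a) must be an integer >= a.
Enumerate a = 1..25, b in [-a, a]:
  a=1: (1, 0, 485)  [1]
  a=2: (2, 2, 243)  [1]
  a=3: (3, -2, 162), (3, 2, 162)  [2]
  a=4: none
  a=5: (5, 0, 97)  [1]
  a=6: (6, -2, 81), (6, 2, 81)  [2]
  a=7..8: none
  a=9: (9, -2, 54), (9, 2, 54)  [2]
  a=10: (10, 10, 51)  [1]
  a=11..12: none
  a=13: (13, -6, 38), (13, 6, 38)  [2]
  a=14: none
  a=15: (15, -10, 34), (15, 10, 34)  [2]
  a=16: none
  a=17: (17, -10, 30), (17, 10, 30)  [2]
  a=18: (18, -2, 27), (18, 2, 27)  [2]
  a=19: (19, -6, 26), (19, 6, 26)  [2]
  a=20..25: none
Total reduced forms: 1 + 1 + 2 + 1 + 2 + 2 + 1 + 2 + 2 + 2 + 2 + 2 = 20
h = 20

20


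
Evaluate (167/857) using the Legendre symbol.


p = 857 is prime, so compute (167/857) with the reciprocity algorithm (Jacobi-symbol steps: pull out 2s via (2/n), flip via reciprocity, reduce):
  reciprocity: (167/857) -> +(857/167)
  reduce: (22/167)
  pull out 2: (2/167) = +1  (since 167 mod 8 = 7)
  reciprocity: (11/167) -> -(167/11)
  reduce: (2/11)
  pull out 2: (2/11) = -1  (since 11 mod 8 = 3)
  (1/11) = 1
Product of signs = 1
(167/857) = 1

1


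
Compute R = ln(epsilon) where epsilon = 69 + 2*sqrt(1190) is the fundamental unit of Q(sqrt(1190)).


epsilon = 69 + 2*sqrt(1190)
= 137.9928
R = ln(137.9928)
= 4.9272

4.9272


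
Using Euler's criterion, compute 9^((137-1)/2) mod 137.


p = 137 is prime and the exponent is (p-1)/2 = 68, so by Euler's criterion 9^68 = (9/137) = +1 or -1 mod 137.
Compute by square-and-multiply:
  68 = 64 + 4 (binary 1000100)
  Repeated squaring mod 137: 9^1 = 9, 9^2 = 81, 9^4 = 122, 9^8 = 88, 9^16 = 72, 9^32 = 115, 9^64 = 73
  9^68 = 9^64 * 9^4 = 73 * 122 mod 137
    73 * 122 = 8906 = 1 mod 137
  9^68 = 1 mod 137
Result 1: 9 is a quadratic residue mod 137.
9^68 mod 137 = 1

1


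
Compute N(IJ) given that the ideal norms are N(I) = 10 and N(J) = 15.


N(IJ) = N(I) * N(J)
= 10 * 15
= 150

150


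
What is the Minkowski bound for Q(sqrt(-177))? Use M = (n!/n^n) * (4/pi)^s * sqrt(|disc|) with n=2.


d = -177, d mod 4 = 3, so disc(K) = 4d = -708; |disc(K)| = 708
Imaginary quadratic field, so n = 2, s = r2 = 1, r1 = 0
M = (n!/n^n) * (4/pi)^s * sqrt(|disc(K)|) = (2!/2^2) * (4/pi)^1 * sqrt(708)
= 0.5 * 1.273240 * 26.608269
= 16.9394

16.9394


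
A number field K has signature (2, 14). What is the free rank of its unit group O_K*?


By Dirichlet's unit theorem:
rank = r1 + r2 - 1
= 2 + 14 - 1
= 15

15


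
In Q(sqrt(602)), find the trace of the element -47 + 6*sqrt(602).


Tr(a + b*sqrt(d)) = (a + b*sqrt(d)) + (a - b*sqrt(d)) = 2a
= 2 * (-47)
= -94

-94


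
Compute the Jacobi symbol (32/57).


Compute (32/57) via quadratic reciprocity:
  pull out 2: (2/57) = +1  (since 57 mod 8 = 1)
  pull out 2: (2/57) = +1  (since 57 mod 8 = 1)
  pull out 2: (2/57) = +1  (since 57 mod 8 = 1)
  pull out 2: (2/57) = +1  (since 57 mod 8 = 1)
  pull out 2: (2/57) = +1  (since 57 mod 8 = 1)
  (1/57) = 1
Product of signs = 1

1


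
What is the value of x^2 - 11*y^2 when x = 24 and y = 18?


x^2 - d*y^2
= 24^2 - 11*18^2
= 576 - 3564
= -2988

-2988


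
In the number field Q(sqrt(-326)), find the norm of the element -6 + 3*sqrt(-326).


N(a + b*sqrt(d)) = a^2 - d*b^2
= (-6)^2 - (-326)*(3)^2
= 36 + 2934
= 2970

2970


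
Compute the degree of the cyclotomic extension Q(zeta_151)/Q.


The degree equals Euler's totient phi(151).
151 = 151
phi(151) = 150

150


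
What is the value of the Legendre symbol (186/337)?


p = 337 is prime, so compute (186/337) with the reciprocity algorithm (Jacobi-symbol steps: pull out 2s via (2/n), flip via reciprocity, reduce):
  pull out 2: (2/337) = +1  (since 337 mod 8 = 1)
  reciprocity: (93/337) -> +(337/93)
  reduce: (58/93)
  pull out 2: (2/93) = -1  (since 93 mod 8 = 5)
  reciprocity: (29/93) -> +(93/29)
  reduce: (6/29)
  pull out 2: (2/29) = -1  (since 29 mod 8 = 5)
  reciprocity: (3/29) -> +(29/3)
  reduce: (2/3)
  pull out 2: (2/3) = -1  (since 3 mod 8 = 3)
  (1/3) = 1
Product of signs = -1
(186/337) = -1

-1


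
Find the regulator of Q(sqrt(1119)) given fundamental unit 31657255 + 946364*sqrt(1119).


epsilon = 31657255 + 946364*sqrt(1119)
= 6.3315e+07
R = ln(6.3315e+07)
= 17.9636

17.9636


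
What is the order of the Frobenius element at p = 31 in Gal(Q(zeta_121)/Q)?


The Frobenius at p in Gal(Q(zeta_n)/Q) = (Z/nZ)* is the class of p, so its order is ord_121(31), the smallest k >= 1 with 31^k = 1 mod 121.
n = 121 = 11^2, phi(121) = 110; the order divides phi(n).
Divisors of 110: 1, 2, 5, 10, 11, 22, 55, 110
Repeated squaring mod 121: 31^1 = 31, 31^2 = 114, 31^4 = 49, 31^8 = 102, 31^16 = 119, 31^32 = 4, 31^64 = 16
Test divisors in increasing order:
  k=1: 31^1 = 31 mod 121
  k=2: 31^2 = 114 mod 121
  k=5: 31^5 = 49 * 31 = 67 mod 121
  k=10: 31^10 = 102 * 114 = 12 mod 121
  k=11: 31^11 = 102 * 114 * 31 = 9 mod 121
  k=22: 31^22 = 119 * 49 * 114 = 81 mod 121
  k=55: 31^55 = 4 * 119 * 49 * 114 * 31 = 1 mod 121  <- first divisor giving 1
Order = 55

55


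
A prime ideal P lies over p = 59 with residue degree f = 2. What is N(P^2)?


N(P^a) = p^(a*f)
= 59^(2*2)
= 59^4
= 12117361

12117361


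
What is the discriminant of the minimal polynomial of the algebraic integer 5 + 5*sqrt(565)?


The element 5 + 5*sqrt(565) has minimal polynomial:
x^2 - 10*x - 14100
Discriminant = (-10)^2 - 4*(-14100)
= 100 + 56400
= 56500

56500


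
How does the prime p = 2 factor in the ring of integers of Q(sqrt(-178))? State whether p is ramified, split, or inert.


K = Q(sqrt(-178)). Since d mod 4 = 2, disc(K) = -712.
Check p | disc: -712 mod 2 = 0.
p divides disc, so p ramifies: (p) = P^2 with e=2, f=1, g=1.
Therefore p is ramified.

ramified


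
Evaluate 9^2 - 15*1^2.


x^2 - d*y^2
= 9^2 - 15*1^2
= 81 - 15
= 66

66


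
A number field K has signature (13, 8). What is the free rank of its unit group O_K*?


By Dirichlet's unit theorem:
rank = r1 + r2 - 1
= 13 + 8 - 1
= 20

20


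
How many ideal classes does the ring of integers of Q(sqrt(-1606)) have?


K = Q(sqrt(-1606)). d mod 4 = 2, so D = disc(K) = 4d = -6424
h(K) equals the number of primitive reduced positive-definite forms (a, b, c) = a*x^2 + b*x*y + c*y^2 with b^2 - 4ac = D,
where reduced means |b| <= a <= c, with b >= 0 whenever |b| = a or a = c, and primitive means gcd(a, b, c) = 1.
Reduced forces 3a^2 <= |D| = 6424, so 1 <= a <= 46; b must have the parity of D, and c = (b^2 - D)/(4a) must be an integer >= a.
Enumerate a = 1..46, b in [-a, a]:
  a=1: (1, 0, 1606)  [1]
  a=2: (2, 0, 803)  [1]
  a=3..4: none
  a=5: (5, -4, 322), (5, 4, 322)  [2]
  a=6: none
  a=7: (7, -4, 230), (7, 4, 230)  [2]
  a=8..9: none
  a=10: (10, -4, 161), (10, 4, 161)  [2]
  a=11: (11, 0, 146)  [1]
  a=12..13: none
  a=14: (14, -4, 115), (14, 4, 115)  [2]
  a=15..16: none
  a=17: (17, -6, 95), (17, 6, 95)  [2]
  a=18: none
  a=19: (19, -6, 85), (19, 6, 85)  [2]
  a=20..21: none
  a=22: (22, 0, 73)  [1]
  a=23: (23, -4, 70), (23, 4, 70)  [2]
  a=24: none
  a=25: (25, -24, 70), (25, 24, 70)  [2]
  a=26..33: none
  a=34: (34, -28, 53), (34, 28, 53)  [2]
  a=35: (35, -24, 50), (35, -4, 46), (35, 4, 46), (35, 24, 50)  [4]
  a=36..37: none
  a=38: (38, -32, 49), (38, 32, 49)  [2]
  a=39..46: none
Total reduced forms: 1 + 1 + 2 + 2 + 2 + 1 + 2 + 2 + 2 + 1 + 2 + 2 + 2 + 4 + 2 = 28
h = 28

28


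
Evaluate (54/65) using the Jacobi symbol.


Compute (54/65) via quadratic reciprocity:
  pull out 2: (2/65) = +1  (since 65 mod 8 = 1)
  reciprocity: (27/65) -> +(65/27)
  reduce: (11/27)
  reciprocity: (11/27) -> -(27/11)
  reduce: (5/11)
  reciprocity: (5/11) -> +(11/5)
  reduce: (1/5)
  (1/5) = 1
Product of signs = -1

-1


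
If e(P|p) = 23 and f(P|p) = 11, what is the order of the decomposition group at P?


|D_P| = e * f
= 23 * 11
= 253

253


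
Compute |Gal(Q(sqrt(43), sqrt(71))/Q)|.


The 2 square roots of distinct primes are multiplicatively independent over Q,
so [K:Q] = 2^2 and Gal(K/Q) is isomorphic to (Z/2Z)^2.
|Gal| = 2^2 = 4

4


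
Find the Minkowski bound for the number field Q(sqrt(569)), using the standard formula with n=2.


d = 569, d mod 4 = 1, so disc(K) = d = 569; |disc(K)| = 569
Real quadratic field, so n = 2, s = r2 = 0, r1 = 2
M = (n!/n^n) * (4/pi)^s * sqrt(|disc(K)|) = (2!/2^2) * (4/pi)^0 * sqrt(569)
= 0.5 * 1.000000 * 23.853721
= 11.9269

11.9269


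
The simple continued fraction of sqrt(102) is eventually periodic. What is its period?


Run the CF algorithm for sqrt(102).
a_0 = floor(sqrt(102)) = 10; set m_0=0, q_0=1.
Recurrence: m' = q*a - m,  q' = (d - m'^2)/q,  a' = floor((a_0 + m')/q').
  step 1: m=10, q=2, a=10
  step 2: m=10, q=1, a=20
a_2 = 2*a_0 = 20, so the period closes here.
sqrt(102) = [10; 10, 20]
Period length = 2

2


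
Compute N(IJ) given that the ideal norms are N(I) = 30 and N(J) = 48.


N(IJ) = N(I) * N(J)
= 30 * 48
= 1440

1440


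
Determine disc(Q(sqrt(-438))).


For K = Q(sqrt(d)) with d squarefree: disc(K) = d if d = 1 mod 4, and disc(K) = 4d if d = 2 or 3 mod 4.
Here d = -438, and d mod 4 = 2.
d = 2 mod 4, not 1 (O_K = Z[sqrt(d)]), so disc(K) = 4d = 4 * (-438) = -1752

-1752


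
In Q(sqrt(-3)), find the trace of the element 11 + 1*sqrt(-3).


Tr(a + b*sqrt(d)) = (a + b*sqrt(d)) + (a - b*sqrt(d)) = 2a
= 2 * (11)
= 22

22


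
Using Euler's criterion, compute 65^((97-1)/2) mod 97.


p = 97 is prime and the exponent is (p-1)/2 = 48, so by Euler's criterion 65^48 = (65/97) = +1 or -1 mod 97.
Compute by square-and-multiply:
  48 = 32 + 16 (binary 110000)
  Repeated squaring mod 97: 65^1 = 65, 65^2 = 54, 65^4 = 6, 65^8 = 36, 65^16 = 35, 65^32 = 61
  65^48 = 65^32 * 65^16 = 61 * 35 mod 97
    61 * 35 = 2135 = 1 mod 97
  65^48 = 1 mod 97
Result 1: 65 is a quadratic residue mod 97.
65^48 mod 97 = 1

1


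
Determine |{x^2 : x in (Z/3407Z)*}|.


For prime p, the number of non-zero quadratic residues is (p-1)/2.
= (3407-1)/2
= 1703

1703


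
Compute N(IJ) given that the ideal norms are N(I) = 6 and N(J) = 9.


N(IJ) = N(I) * N(J)
= 6 * 9
= 54

54


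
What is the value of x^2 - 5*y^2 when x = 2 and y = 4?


x^2 - d*y^2
= 2^2 - 5*4^2
= 4 - 80
= -76

-76


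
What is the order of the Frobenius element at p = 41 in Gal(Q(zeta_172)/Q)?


The Frobenius at p in Gal(Q(zeta_n)/Q) = (Z/nZ)* is the class of p, so its order is ord_172(41), the smallest k >= 1 with 41^k = 1 mod 172.
n = 172 = 2^2 * 43, phi(172) = 84; the order divides phi(n).
Divisors of 84: 1, 2, 3, 4, 6, 7, 12, 14, 21, 28, 42, 84
Repeated squaring mod 172: 41^1 = 41, 41^2 = 133, 41^4 = 145, 41^8 = 41, 41^16 = 133, 41^32 = 145, 41^64 = 41
Test divisors in increasing order:
  k=1: 41^1 = 41 mod 172
  k=2: 41^2 = 133 mod 172
  k=3: 41^3 = 133 * 41 = 121 mod 172
  k=4: 41^4 = 145 mod 172
  k=6: 41^6 = 145 * 133 = 21 mod 172
  k=7: 41^7 = 145 * 133 * 41 = 1 mod 172  <- first divisor giving 1
Order = 7

7


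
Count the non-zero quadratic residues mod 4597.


For prime p, the number of non-zero quadratic residues is (p-1)/2.
= (4597-1)/2
= 2298

2298


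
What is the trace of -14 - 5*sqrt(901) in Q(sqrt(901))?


Tr(a + b*sqrt(d)) = (a + b*sqrt(d)) + (a - b*sqrt(d)) = 2a
= 2 * (-14)
= -28

-28


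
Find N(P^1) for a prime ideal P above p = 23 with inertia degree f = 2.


N(P^a) = p^(a*f)
= 23^(1*2)
= 23^2
= 529

529


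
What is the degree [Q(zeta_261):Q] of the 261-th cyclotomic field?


The degree equals Euler's totient phi(261).
261 = 3^2 * 29
phi(261) = 168

168


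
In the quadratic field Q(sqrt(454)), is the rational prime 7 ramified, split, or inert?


K = Q(sqrt(454)). Since d mod 4 = 2, disc(K) = 1816.
Check p | disc: 1816 mod 7 = 3.
p does not divide disc. Compute Legendre symbol (d/p):
6^((7-1)/2) mod 7 = -1
(d/p) = -1, so p is inert: (p) stays prime with e=1, f=2, g=1.
Therefore p is inert.

inert


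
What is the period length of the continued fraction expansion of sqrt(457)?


Run the CF algorithm for sqrt(457).
a_0 = floor(sqrt(457)) = 21; set m_0=0, q_0=1.
Recurrence: m' = q*a - m,  q' = (d - m'^2)/q,  a' = floor((a_0 + m')/q').
  step 1: m=21, q=16, a=2
  step 2: m=11, q=21, a=1
  step 3: m=10, q=17, a=1
  step 4: m=7, q=24, a=1
  step 5: m=17, q=7, a=5
  step 6: m=18, q=19, a=2
  step 7: m=20, q=3, a=13
  step 8: m=19, q=32, a=1
  step 9: m=13, q=9, a=3
  step 10: m=14, q=29, a=1
  step 11: m=15, q=8, a=4
  step 12: m=17, q=21, a=1
  step 13: m=4, q=21, a=1
  step 14: m=17, q=8, a=4
  step 15: m=15, q=29, a=1
  step 16: m=14, q=9, a=3
  step 17: m=13, q=32, a=1
  step 18: m=19, q=3, a=13
  step 19: m=20, q=19, a=2
  step 20: m=18, q=7, a=5
  step 21: m=17, q=24, a=1
  step 22: m=7, q=17, a=1
  step 23: m=10, q=21, a=1
  step 24: m=11, q=16, a=2
  step 25: m=21, q=1, a=42
a_25 = 2*a_0 = 42, so the period closes here.
sqrt(457) = [21; 2, 1, 1, 1, 5, 2, 13, 1, 3, 1, 4, 1, 1, 4, 1, 3, 1, 13, 2, 5, 1, 1, 1, 2, 42]
Period length = 25

25


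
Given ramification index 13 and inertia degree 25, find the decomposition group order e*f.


|D_P| = e * f
= 13 * 25
= 325

325


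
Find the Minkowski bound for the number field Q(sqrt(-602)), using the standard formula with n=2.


d = -602, d mod 4 = 2, so disc(K) = 4d = -2408; |disc(K)| = 2408
Imaginary quadratic field, so n = 2, s = r2 = 1, r1 = 0
M = (n!/n^n) * (4/pi)^s * sqrt(|disc(K)|) = (2!/2^2) * (4/pi)^1 * sqrt(2408)
= 0.5 * 1.273240 * 49.071377
= 31.2398

31.2398


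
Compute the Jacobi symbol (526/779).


Compute (526/779) via quadratic reciprocity:
  pull out 2: (2/779) = -1  (since 779 mod 8 = 3)
  reciprocity: (263/779) -> -(779/263)
  reduce: (253/263)
  reciprocity: (253/263) -> +(263/253)
  reduce: (10/253)
  pull out 2: (2/253) = -1  (since 253 mod 8 = 5)
  reciprocity: (5/253) -> +(253/5)
  reduce: (3/5)
  reciprocity: (3/5) -> +(5/3)
  reduce: (2/3)
  pull out 2: (2/3) = -1  (since 3 mod 8 = 3)
  (1/3) = 1
Product of signs = 1

1


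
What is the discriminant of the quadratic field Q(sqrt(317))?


For K = Q(sqrt(d)) with d squarefree: disc(K) = d if d = 1 mod 4, and disc(K) = 4d if d = 2 or 3 mod 4.
Here d = 317, and d mod 4 = 1.
d = 1 mod 4 (O_K = Z[(1+sqrt(d))/2]), so disc(K) = d = 317

317


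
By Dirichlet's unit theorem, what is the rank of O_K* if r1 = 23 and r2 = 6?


By Dirichlet's unit theorem:
rank = r1 + r2 - 1
= 23 + 6 - 1
= 28

28


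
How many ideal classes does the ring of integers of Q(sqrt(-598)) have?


K = Q(sqrt(-598)). d mod 4 = 2, so D = disc(K) = 4d = -2392
h(K) equals the number of primitive reduced positive-definite forms (a, b, c) = a*x^2 + b*x*y + c*y^2 with b^2 - 4ac = D,
where reduced means |b| <= a <= c, with b >= 0 whenever |b| = a or a = c, and primitive means gcd(a, b, c) = 1.
Reduced forces 3a^2 <= |D| = 2392, so 1 <= a <= 28; b must have the parity of D, and c = (b^2 - D)/(4a) must be an integer >= a.
Enumerate a = 1..28, b in [-a, a]:
  a=1: (1, 0, 598)  [1]
  a=2: (2, 0, 299)  [1]
  a=3..6: none
  a=7: (7, -4, 86), (7, 4, 86)  [2]
  a=8..12: none
  a=13: (13, 0, 46)  [1]
  a=14: (14, -4, 43), (14, 4, 43)  [2]
  a=15..22: none
  a=23: (23, 0, 26)  [1]
  a=24..28: none
Total reduced forms: 1 + 1 + 2 + 1 + 2 + 1 = 8
h = 8

8


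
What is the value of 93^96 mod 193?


p = 193 is prime and the exponent is (p-1)/2 = 96, so by Euler's criterion 93^96 = (93/193) = +1 or -1 mod 193.
Compute by square-and-multiply:
  96 = 64 + 32 (binary 1100000)
  Repeated squaring mod 193: 93^1 = 93, 93^2 = 157, 93^4 = 138, 93^8 = 130, 93^16 = 109, 93^32 = 108, 93^64 = 84
  93^96 = 93^64 * 93^32 = 84 * 108 mod 193
    84 * 108 = 9072 = 1 mod 193
  93^96 = 1 mod 193
Result 1: 93 is a quadratic residue mod 193.
93^96 mod 193 = 1

1


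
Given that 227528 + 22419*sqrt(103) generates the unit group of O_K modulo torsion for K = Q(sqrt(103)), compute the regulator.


epsilon = 227528 + 22419*sqrt(103)
= 455056.0000
R = ln(455056.0000)
= 13.0282

13.0282


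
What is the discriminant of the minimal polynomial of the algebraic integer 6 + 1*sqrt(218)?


The element 6 + 1*sqrt(218) has minimal polynomial:
x^2 - 12*x - 182
Discriminant = (-12)^2 - 4*(-182)
= 144 + 728
= 872

872


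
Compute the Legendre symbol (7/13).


p = 13 is prime, so compute (7/13) with the reciprocity algorithm (Jacobi-symbol steps: pull out 2s via (2/n), flip via reciprocity, reduce):
  reciprocity: (7/13) -> +(13/7)
  reduce: (6/7)
  pull out 2: (2/7) = +1  (since 7 mod 8 = 7)
  reciprocity: (3/7) -> -(7/3)
  reduce: (1/3)
  (1/3) = 1
Product of signs = -1
(7/13) = -1

-1


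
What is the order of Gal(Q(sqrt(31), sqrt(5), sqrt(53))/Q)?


The 3 square roots of distinct primes are multiplicatively independent over Q,
so [K:Q] = 2^3 and Gal(K/Q) is isomorphic to (Z/2Z)^3.
|Gal| = 2^3 = 8

8


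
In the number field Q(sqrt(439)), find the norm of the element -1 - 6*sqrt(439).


N(a + b*sqrt(d)) = a^2 - d*b^2
= (-1)^2 - (439)*(-6)^2
= 1 - 15804
= -15803

-15803


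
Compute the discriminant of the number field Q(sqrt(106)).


For K = Q(sqrt(d)) with d squarefree: disc(K) = d if d = 1 mod 4, and disc(K) = 4d if d = 2 or 3 mod 4.
Here d = 106, and d mod 4 = 2.
d = 2 mod 4, not 1 (O_K = Z[sqrt(d)]), so disc(K) = 4d = 4 * (106) = 424

424


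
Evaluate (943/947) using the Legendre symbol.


p = 947 is prime, so compute (943/947) with the reciprocity algorithm (Jacobi-symbol steps: pull out 2s via (2/n), flip via reciprocity, reduce):
  reciprocity: (943/947) -> -(947/943)
  reduce: (4/943)
  pull out 2: (2/943) = +1  (since 943 mod 8 = 7)
  pull out 2: (2/943) = +1  (since 943 mod 8 = 7)
  (1/943) = 1
Product of signs = -1
(943/947) = -1

-1


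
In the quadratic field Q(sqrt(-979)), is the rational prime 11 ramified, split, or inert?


K = Q(sqrt(-979)). Since d mod 4 = 1, disc(K) = -979.
Check p | disc: -979 mod 11 = 0.
p divides disc, so p ramifies: (p) = P^2 with e=2, f=1, g=1.
Therefore p is ramified.

ramified


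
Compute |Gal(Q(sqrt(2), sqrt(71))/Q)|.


The 2 square roots of distinct primes are multiplicatively independent over Q,
so [K:Q] = 2^2 and Gal(K/Q) is isomorphic to (Z/2Z)^2.
|Gal| = 2^2 = 4

4


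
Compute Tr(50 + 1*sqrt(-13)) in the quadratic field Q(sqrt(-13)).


Tr(a + b*sqrt(d)) = (a + b*sqrt(d)) + (a - b*sqrt(d)) = 2a
= 2 * (50)
= 100

100


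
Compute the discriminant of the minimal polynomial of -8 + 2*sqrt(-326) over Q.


The element -8 + 2*sqrt(-326) has minimal polynomial:
x^2 + 16*x + 1368
Discriminant = (16)^2 - 4*(1368)
= 256 - 5472
= -5216

-5216


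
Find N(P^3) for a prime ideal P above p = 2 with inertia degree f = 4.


N(P^a) = p^(a*f)
= 2^(3*4)
= 2^12
= 4096

4096


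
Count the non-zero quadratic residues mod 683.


For prime p, the number of non-zero quadratic residues is (p-1)/2.
= (683-1)/2
= 341

341


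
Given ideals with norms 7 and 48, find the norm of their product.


N(IJ) = N(I) * N(J)
= 7 * 48
= 336

336


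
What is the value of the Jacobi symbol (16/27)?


Compute (16/27) via quadratic reciprocity:
  pull out 2: (2/27) = -1  (since 27 mod 8 = 3)
  pull out 2: (2/27) = -1  (since 27 mod 8 = 3)
  pull out 2: (2/27) = -1  (since 27 mod 8 = 3)
  pull out 2: (2/27) = -1  (since 27 mod 8 = 3)
  (1/27) = 1
Product of signs = 1

1


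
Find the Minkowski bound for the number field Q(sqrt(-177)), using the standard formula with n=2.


d = -177, d mod 4 = 3, so disc(K) = 4d = -708; |disc(K)| = 708
Imaginary quadratic field, so n = 2, s = r2 = 1, r1 = 0
M = (n!/n^n) * (4/pi)^s * sqrt(|disc(K)|) = (2!/2^2) * (4/pi)^1 * sqrt(708)
= 0.5 * 1.273240 * 26.608269
= 16.9394

16.9394


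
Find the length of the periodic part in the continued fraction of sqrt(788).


Run the CF algorithm for sqrt(788).
a_0 = floor(sqrt(788)) = 28; set m_0=0, q_0=1.
Recurrence: m' = q*a - m,  q' = (d - m'^2)/q,  a' = floor((a_0 + m')/q').
  step 1: m=28, q=4, a=14
  step 2: m=28, q=1, a=56
a_2 = 2*a_0 = 56, so the period closes here.
sqrt(788) = [28; 14, 56]
Period length = 2

2


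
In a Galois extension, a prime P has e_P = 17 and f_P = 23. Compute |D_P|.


|D_P| = e * f
= 17 * 23
= 391

391


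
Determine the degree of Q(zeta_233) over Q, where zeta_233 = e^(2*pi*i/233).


The degree equals Euler's totient phi(233).
233 = 233
phi(233) = 232

232


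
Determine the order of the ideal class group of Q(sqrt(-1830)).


K = Q(sqrt(-1830)). d mod 4 = 2, so D = disc(K) = 4d = -7320
h(K) equals the number of primitive reduced positive-definite forms (a, b, c) = a*x^2 + b*x*y + c*y^2 with b^2 - 4ac = D,
where reduced means |b| <= a <= c, with b >= 0 whenever |b| = a or a = c, and primitive means gcd(a, b, c) = 1.
Reduced forces 3a^2 <= |D| = 7320, so 1 <= a <= 49; b must have the parity of D, and c = (b^2 - D)/(4a) must be an integer >= a.
Enumerate a = 1..49, b in [-a, a]:
  a=1: (1, 0, 1830)  [1]
  a=2: (2, 0, 915)  [1]
  a=3: (3, 0, 610)  [1]
  a=4: none
  a=5: (5, 0, 366)  [1]
  a=6: (6, 0, 305)  [1]
  a=7: (7, -4, 262), (7, 4, 262)  [2]
  a=8..9: none
  a=10: (10, 0, 183)  [1]
  a=11..12: none
  a=13: (13, -8, 142), (13, 8, 142)  [2]
  a=14: (14, -4, 131), (14, 4, 131)  [2]
  a=15: (15, 0, 122)  [1]
  a=16..20: none
  a=21: (21, -18, 91), (21, 18, 91)  [2]
  a=22..25: none
  a=26: (26, -8, 71), (26, 8, 71)  [2]
  a=27..29: none
  a=30: (30, 0, 61)  [1]
  a=31..34: none
  a=35: (35, -10, 53), (35, 10, 53)  [2]
  a=36..38: none
  a=39: (39, -18, 49), (39, 18, 49)  [2]
  a=40..41: none
  a=42: (42, -24, 47), (42, 24, 47)  [2]
  a=43..49: none
Total reduced forms: 1 + 1 + 1 + 1 + 1 + 2 + 1 + 2 + 2 + 1 + 2 + 2 + 1 + 2 + 2 + 2 = 24
h = 24

24


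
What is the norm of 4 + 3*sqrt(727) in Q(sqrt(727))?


N(a + b*sqrt(d)) = a^2 - d*b^2
= (4)^2 - (727)*(3)^2
= 16 - 6543
= -6527

-6527


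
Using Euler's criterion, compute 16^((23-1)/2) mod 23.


p = 23 is prime and the exponent is (p-1)/2 = 11, so by Euler's criterion 16^11 = (16/23) = +1 or -1 mod 23.
Compute by square-and-multiply:
  11 = 8 + 2 + 1 (binary 1011)
  Repeated squaring mod 23: 16^1 = 16, 16^2 = 3, 16^4 = 9, 16^8 = 12
  16^11 = 16^8 * 16^2 * 16^1 = 12 * 3 * 16 mod 23
    12 * 3 = 36 = 13 mod 23
    13 * 16 = 208 = 1 mod 23
  16^11 = 1 mod 23
Result 1: 16 is a quadratic residue mod 23.
16^11 mod 23 = 1

1


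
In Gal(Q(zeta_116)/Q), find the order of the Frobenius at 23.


The Frobenius at p in Gal(Q(zeta_n)/Q) = (Z/nZ)* is the class of p, so its order is ord_116(23), the smallest k >= 1 with 23^k = 1 mod 116.
n = 116 = 2^2 * 29, phi(116) = 56; the order divides phi(n).
Divisors of 56: 1, 2, 4, 7, 8, 14, 28, 56
Repeated squaring mod 116: 23^1 = 23, 23^2 = 65, 23^4 = 49, 23^8 = 81, 23^16 = 65, 23^32 = 49
Test divisors in increasing order:
  k=1: 23^1 = 23 mod 116
  k=2: 23^2 = 65 mod 116
  k=4: 23^4 = 49 mod 116
  k=7: 23^7 = 49 * 65 * 23 = 59 mod 116
  k=8: 23^8 = 81 mod 116
  k=14: 23^14 = 81 * 49 * 65 = 1 mod 116  <- first divisor giving 1
Order = 14

14


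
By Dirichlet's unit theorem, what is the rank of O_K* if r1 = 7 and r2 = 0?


By Dirichlet's unit theorem:
rank = r1 + r2 - 1
= 7 + 0 - 1
= 6

6


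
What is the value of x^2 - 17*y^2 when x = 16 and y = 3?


x^2 - d*y^2
= 16^2 - 17*3^2
= 256 - 153
= 103

103


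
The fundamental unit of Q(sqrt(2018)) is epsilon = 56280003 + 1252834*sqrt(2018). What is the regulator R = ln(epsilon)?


epsilon = 56280003 + 1252834*sqrt(2018)
= 1.1256e+08
R = ln(1.1256e+08)
= 18.5390

18.5390


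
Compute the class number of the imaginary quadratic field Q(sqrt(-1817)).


K = Q(sqrt(-1817)). d mod 4 = 3, so D = disc(K) = 4d = -7268
h(K) equals the number of primitive reduced positive-definite forms (a, b, c) = a*x^2 + b*x*y + c*y^2 with b^2 - 4ac = D,
where reduced means |b| <= a <= c, with b >= 0 whenever |b| = a or a = c, and primitive means gcd(a, b, c) = 1.
Reduced forces 3a^2 <= |D| = 7268, so 1 <= a <= 49; b must have the parity of D, and c = (b^2 - D)/(4a) must be an integer >= a.
Enumerate a = 1..49, b in [-a, a]:
  a=1: (1, 0, 1817)  [1]
  a=2: (2, 2, 909)  [1]
  a=3: (3, -2, 606), (3, 2, 606)  [2]
  a=4..5: none
  a=6: (6, -2, 303), (6, 2, 303)  [2]
  a=7..8: none
  a=9: (9, -2, 202), (9, 2, 202)  [2]
  a=10: none
  a=11: (11, -6, 166), (11, 6, 166)  [2]
  a=12: none
  a=13: (13, -8, 141), (13, 8, 141)  [2]
  a=14..16: none
  a=17: (17, -12, 109), (17, 12, 109)  [2]
  a=18: (18, -2, 101), (18, 2, 101)  [2]
  a=19: (19, -16, 99), (19, 16, 99)  [2]
  a=20..21: none
  a=22: (22, -6, 83), (22, 6, 83)  [2]
  a=23: (23, 0, 79)  [1]
  a=24..25: none
  a=26: (26, -18, 73), (26, 18, 73)  [2]
  a=27: (27, -20, 71), (27, 20, 71)  [2]
  a=28..32: none
  a=33: (33, -28, 61), (33, -16, 57), (33, 16, 57), (33, 28, 61)  [4]
  a=34: (34, -22, 57), (34, 22, 57)  [2]
  a=35..36: none
  a=37: (37, -24, 53), (37, 24, 53)  [2]
  a=38: (38, -22, 51), (38, 22, 51)  [2]
  a=39: (39, -34, 54), (39, -8, 47), (39, 8, 47), (39, 34, 54)  [4]
  a=40..45: none
  a=46: (46, 46, 51)  [1]
  a=47..49: none
Total reduced forms: 1 + 1 + 2 + 2 + 2 + 2 + 2 + 2 + 2 + 2 + 2 + 1 + 2 + 2 + 4 + 2 + 2 + 2 + 4 + 1 = 40
h = 40

40


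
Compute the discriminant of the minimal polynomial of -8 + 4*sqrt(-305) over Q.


The element -8 + 4*sqrt(-305) has minimal polynomial:
x^2 + 16*x + 4944
Discriminant = (16)^2 - 4*(4944)
= 256 - 19776
= -19520

-19520


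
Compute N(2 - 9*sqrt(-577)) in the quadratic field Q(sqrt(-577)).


N(a + b*sqrt(d)) = a^2 - d*b^2
= (2)^2 - (-577)*(-9)^2
= 4 + 46737
= 46741

46741


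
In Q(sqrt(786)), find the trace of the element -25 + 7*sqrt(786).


Tr(a + b*sqrt(d)) = (a + b*sqrt(d)) + (a - b*sqrt(d)) = 2a
= 2 * (-25)
= -50

-50


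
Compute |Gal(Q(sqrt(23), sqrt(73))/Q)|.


The 2 square roots of distinct primes are multiplicatively independent over Q,
so [K:Q] = 2^2 and Gal(K/Q) is isomorphic to (Z/2Z)^2.
|Gal| = 2^2 = 4

4


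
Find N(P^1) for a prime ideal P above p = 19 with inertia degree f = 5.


N(P^a) = p^(a*f)
= 19^(1*5)
= 19^5
= 2476099

2476099


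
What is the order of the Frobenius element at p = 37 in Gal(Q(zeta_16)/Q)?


The Frobenius at p in Gal(Q(zeta_n)/Q) = (Z/nZ)* is the class of p, so its order is ord_16(37), the smallest k >= 1 with 37^k = 1 mod 16.
n = 16 = 2^4, phi(16) = 8; the order divides phi(n).
Divisors of 8: 1, 2, 4, 8
Repeated squaring mod 16: 37^1 = 5, 37^2 = 9, 37^4 = 1, 37^8 = 1
Test divisors in increasing order:
  k=1: 37^1 = 5 mod 16
  k=2: 37^2 = 9 mod 16
  k=4: 37^4 = 1 mod 16  <- first divisor giving 1
Order = 4

4


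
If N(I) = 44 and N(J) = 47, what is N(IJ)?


N(IJ) = N(I) * N(J)
= 44 * 47
= 2068

2068


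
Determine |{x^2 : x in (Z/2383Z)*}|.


For prime p, the number of non-zero quadratic residues is (p-1)/2.
= (2383-1)/2
= 1191

1191


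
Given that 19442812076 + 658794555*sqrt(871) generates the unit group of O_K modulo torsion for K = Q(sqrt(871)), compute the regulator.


epsilon = 19442812076 + 658794555*sqrt(871)
= 3.8886e+10
R = ln(3.8886e+10)
= 24.3839

24.3839


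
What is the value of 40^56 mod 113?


p = 113 is prime and the exponent is (p-1)/2 = 56, so by Euler's criterion 40^56 = (40/113) = +1 or -1 mod 113.
Compute by square-and-multiply:
  56 = 32 + 16 + 8 (binary 111000)
  Repeated squaring mod 113: 40^1 = 40, 40^2 = 18, 40^4 = 98, 40^8 = 112, 40^16 = 1, 40^32 = 1
  40^56 = 40^32 * 40^16 * 40^8 = 1 * 1 * 112 mod 113
    1 * 1 = 1 = 1 mod 113
    1 * 112 = 112 = 112 mod 113
  40^56 = 112 mod 113
Result 112 = p - 1 = -1 mod 113: 40 is a quadratic non-residue mod 113. As a residue in [0, p-1] the value is 112.
40^56 mod 113 = 112

112


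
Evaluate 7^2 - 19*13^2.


x^2 - d*y^2
= 7^2 - 19*13^2
= 49 - 3211
= -3162

-3162


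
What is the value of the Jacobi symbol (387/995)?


Compute (387/995) via quadratic reciprocity:
  reciprocity: (387/995) -> -(995/387)
  reduce: (221/387)
  reciprocity: (221/387) -> +(387/221)
  reduce: (166/221)
  pull out 2: (2/221) = -1  (since 221 mod 8 = 5)
  reciprocity: (83/221) -> +(221/83)
  reduce: (55/83)
  reciprocity: (55/83) -> -(83/55)
  reduce: (28/55)
  pull out 2: (2/55) = +1  (since 55 mod 8 = 7)
  pull out 2: (2/55) = +1  (since 55 mod 8 = 7)
  reciprocity: (7/55) -> -(55/7)
  reduce: (6/7)
  pull out 2: (2/7) = +1  (since 7 mod 8 = 7)
  reciprocity: (3/7) -> -(7/3)
  reduce: (1/3)
  (1/3) = 1
Product of signs = -1

-1


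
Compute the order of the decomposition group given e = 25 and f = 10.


|D_P| = e * f
= 25 * 10
= 250

250


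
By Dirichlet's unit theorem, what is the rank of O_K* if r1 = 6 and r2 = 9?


By Dirichlet's unit theorem:
rank = r1 + r2 - 1
= 6 + 9 - 1
= 14

14


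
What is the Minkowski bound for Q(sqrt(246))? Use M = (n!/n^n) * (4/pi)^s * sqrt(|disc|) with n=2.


d = 246, d mod 4 = 2, so disc(K) = 4d = 984; |disc(K)| = 984
Real quadratic field, so n = 2, s = r2 = 0, r1 = 2
M = (n!/n^n) * (4/pi)^s * sqrt(|disc(K)|) = (2!/2^2) * (4/pi)^0 * sqrt(984)
= 0.5 * 1.000000 * 31.368774
= 15.6844

15.6844


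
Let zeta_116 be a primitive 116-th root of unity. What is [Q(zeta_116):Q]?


The degree equals Euler's totient phi(116).
116 = 2^2 * 29
phi(116) = 56

56


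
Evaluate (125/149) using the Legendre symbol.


p = 149 is prime, so compute (125/149) with the reciprocity algorithm (Jacobi-symbol steps: pull out 2s via (2/n), flip via reciprocity, reduce):
  reciprocity: (125/149) -> +(149/125)
  reduce: (24/125)
  pull out 2: (2/125) = -1  (since 125 mod 8 = 5)
  pull out 2: (2/125) = -1  (since 125 mod 8 = 5)
  pull out 2: (2/125) = -1  (since 125 mod 8 = 5)
  reciprocity: (3/125) -> +(125/3)
  reduce: (2/3)
  pull out 2: (2/3) = -1  (since 3 mod 8 = 3)
  (1/3) = 1
Product of signs = 1
(125/149) = 1

1


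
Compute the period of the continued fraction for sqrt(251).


Run the CF algorithm for sqrt(251).
a_0 = floor(sqrt(251)) = 15; set m_0=0, q_0=1.
Recurrence: m' = q*a - m,  q' = (d - m'^2)/q,  a' = floor((a_0 + m')/q').
  step 1: m=15, q=26, a=1
  step 2: m=11, q=5, a=5
  step 3: m=14, q=11, a=2
  step 4: m=8, q=17, a=1
  step 5: m=9, q=10, a=2
  step 6: m=11, q=13, a=2
  step 7: m=15, q=2, a=15
  step 8: m=15, q=13, a=2
  step 9: m=11, q=10, a=2
  step 10: m=9, q=17, a=1
  step 11: m=8, q=11, a=2
  step 12: m=14, q=5, a=5
  step 13: m=11, q=26, a=1
  step 14: m=15, q=1, a=30
a_14 = 2*a_0 = 30, so the period closes here.
sqrt(251) = [15; 1, 5, 2, 1, 2, 2, 15, 2, 2, 1, 2, 5, 1, 30]
Period length = 14

14


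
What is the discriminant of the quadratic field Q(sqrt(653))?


For K = Q(sqrt(d)) with d squarefree: disc(K) = d if d = 1 mod 4, and disc(K) = 4d if d = 2 or 3 mod 4.
Here d = 653, and d mod 4 = 1.
d = 1 mod 4 (O_K = Z[(1+sqrt(d))/2]), so disc(K) = d = 653

653


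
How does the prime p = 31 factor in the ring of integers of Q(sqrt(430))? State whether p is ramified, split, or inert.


K = Q(sqrt(430)). Since d mod 4 = 2, disc(K) = 1720.
Check p | disc: 1720 mod 31 = 15.
p does not divide disc. Compute Legendre symbol (d/p):
27^((31-1)/2) mod 31 = -1
(d/p) = -1, so p is inert: (p) stays prime with e=1, f=2, g=1.
Therefore p is inert.

inert


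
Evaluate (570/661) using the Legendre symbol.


p = 661 is prime, so compute (570/661) with the reciprocity algorithm (Jacobi-symbol steps: pull out 2s via (2/n), flip via reciprocity, reduce):
  pull out 2: (2/661) = -1  (since 661 mod 8 = 5)
  reciprocity: (285/661) -> +(661/285)
  reduce: (91/285)
  reciprocity: (91/285) -> +(285/91)
  reduce: (12/91)
  pull out 2: (2/91) = -1  (since 91 mod 8 = 3)
  pull out 2: (2/91) = -1  (since 91 mod 8 = 3)
  reciprocity: (3/91) -> -(91/3)
  reduce: (1/3)
  (1/3) = 1
Product of signs = 1
(570/661) = 1

1


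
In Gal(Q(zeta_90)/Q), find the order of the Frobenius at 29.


The Frobenius at p in Gal(Q(zeta_n)/Q) = (Z/nZ)* is the class of p, so its order is ord_90(29), the smallest k >= 1 with 29^k = 1 mod 90.
n = 90 = 2 * 3^2 * 5, phi(90) = 24; the order divides phi(n).
Divisors of 24: 1, 2, 3, 4, 6, 8, 12, 24
Repeated squaring mod 90: 29^1 = 29, 29^2 = 31, 29^4 = 61, 29^8 = 31, 29^16 = 61
Test divisors in increasing order:
  k=1: 29^1 = 29 mod 90
  k=2: 29^2 = 31 mod 90
  k=3: 29^3 = 31 * 29 = 89 mod 90
  k=4: 29^4 = 61 mod 90
  k=6: 29^6 = 61 * 31 = 1 mod 90  <- first divisor giving 1
Order = 6

6


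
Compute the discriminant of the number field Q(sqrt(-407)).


For K = Q(sqrt(d)) with d squarefree: disc(K) = d if d = 1 mod 4, and disc(K) = 4d if d = 2 or 3 mod 4.
Here d = -407, and d mod 4 = 1.
d = 1 mod 4 (O_K = Z[(1+sqrt(d))/2]), so disc(K) = d = -407

-407


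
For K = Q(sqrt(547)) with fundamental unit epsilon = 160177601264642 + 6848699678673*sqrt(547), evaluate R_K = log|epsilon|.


epsilon = 160177601264642 + 6848699678673*sqrt(547)
= 3.2036e+14
R = ln(3.2036e+14)
= 33.4005

33.4005


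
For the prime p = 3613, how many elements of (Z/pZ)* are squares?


For prime p, the number of non-zero quadratic residues is (p-1)/2.
= (3613-1)/2
= 1806

1806


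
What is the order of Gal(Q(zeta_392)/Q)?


|Gal(Q(zeta_392)/Q)| = phi(392)
= 168

168


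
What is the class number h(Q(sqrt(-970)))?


K = Q(sqrt(-970)). d mod 4 = 2, so D = disc(K) = 4d = -3880
h(K) equals the number of primitive reduced positive-definite forms (a, b, c) = a*x^2 + b*x*y + c*y^2 with b^2 - 4ac = D,
where reduced means |b| <= a <= c, with b >= 0 whenever |b| = a or a = c, and primitive means gcd(a, b, c) = 1.
Reduced forces 3a^2 <= |D| = 3880, so 1 <= a <= 35; b must have the parity of D, and c = (b^2 - D)/(4a) must be an integer >= a.
Enumerate a = 1..35, b in [-a, a]:
  a=1: (1, 0, 970)  [1]
  a=2: (2, 0, 485)  [1]
  a=3..4: none
  a=5: (5, 0, 194)  [1]
  a=6..9: none
  a=10: (10, 0, 97)  [1]
  a=11: (11, -6, 89), (11, 6, 89)  [2]
  a=12..16: none
  a=17: (17, -8, 58), (17, 8, 58)  [2]
  a=18..21: none
  a=22: (22, -16, 47), (22, 16, 47)  [2]
  a=23..28: none
  a=29: (29, -8, 34), (29, 8, 34)  [2]
  a=30..35: none
Total reduced forms: 1 + 1 + 1 + 1 + 2 + 2 + 2 + 2 = 12
h = 12

12


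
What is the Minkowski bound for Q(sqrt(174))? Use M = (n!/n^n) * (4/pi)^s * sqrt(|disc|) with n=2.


d = 174, d mod 4 = 2, so disc(K) = 4d = 696; |disc(K)| = 696
Real quadratic field, so n = 2, s = r2 = 0, r1 = 2
M = (n!/n^n) * (4/pi)^s * sqrt(|disc(K)|) = (2!/2^2) * (4/pi)^0 * sqrt(696)
= 0.5 * 1.000000 * 26.381812
= 13.1909

13.1909


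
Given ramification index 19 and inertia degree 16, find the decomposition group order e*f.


|D_P| = e * f
= 19 * 16
= 304

304


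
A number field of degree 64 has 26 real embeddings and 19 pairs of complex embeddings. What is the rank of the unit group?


By Dirichlet's unit theorem:
rank = r1 + r2 - 1
= 26 + 19 - 1
= 44

44


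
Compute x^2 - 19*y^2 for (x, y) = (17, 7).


x^2 - d*y^2
= 17^2 - 19*7^2
= 289 - 931
= -642

-642


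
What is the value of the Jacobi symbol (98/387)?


Compute (98/387) via quadratic reciprocity:
  pull out 2: (2/387) = -1  (since 387 mod 8 = 3)
  reciprocity: (49/387) -> +(387/49)
  reduce: (44/49)
  pull out 2: (2/49) = +1  (since 49 mod 8 = 1)
  pull out 2: (2/49) = +1  (since 49 mod 8 = 1)
  reciprocity: (11/49) -> +(49/11)
  reduce: (5/11)
  reciprocity: (5/11) -> +(11/5)
  reduce: (1/5)
  (1/5) = 1
Product of signs = -1

-1


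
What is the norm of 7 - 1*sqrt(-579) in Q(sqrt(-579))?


N(a + b*sqrt(d)) = a^2 - d*b^2
= (7)^2 - (-579)*(-1)^2
= 49 + 579
= 628

628


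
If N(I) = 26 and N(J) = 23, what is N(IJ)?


N(IJ) = N(I) * N(J)
= 26 * 23
= 598

598


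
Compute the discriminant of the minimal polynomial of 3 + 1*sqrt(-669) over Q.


The element 3 + 1*sqrt(-669) has minimal polynomial:
x^2 - 6*x + 678
Discriminant = (-6)^2 - 4*(678)
= 36 - 2712
= -2676

-2676


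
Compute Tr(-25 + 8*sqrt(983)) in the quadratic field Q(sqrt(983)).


Tr(a + b*sqrt(d)) = (a + b*sqrt(d)) + (a - b*sqrt(d)) = 2a
= 2 * (-25)
= -50

-50


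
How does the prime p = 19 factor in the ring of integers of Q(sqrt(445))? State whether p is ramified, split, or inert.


K = Q(sqrt(445)). Since d mod 4 = 1, disc(K) = 445.
Check p | disc: 445 mod 19 = 8.
p does not divide disc. Compute Legendre symbol (d/p):
8^((19-1)/2) mod 19 = -1
(d/p) = -1, so p is inert: (p) stays prime with e=1, f=2, g=1.
Therefore p is inert.

inert
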